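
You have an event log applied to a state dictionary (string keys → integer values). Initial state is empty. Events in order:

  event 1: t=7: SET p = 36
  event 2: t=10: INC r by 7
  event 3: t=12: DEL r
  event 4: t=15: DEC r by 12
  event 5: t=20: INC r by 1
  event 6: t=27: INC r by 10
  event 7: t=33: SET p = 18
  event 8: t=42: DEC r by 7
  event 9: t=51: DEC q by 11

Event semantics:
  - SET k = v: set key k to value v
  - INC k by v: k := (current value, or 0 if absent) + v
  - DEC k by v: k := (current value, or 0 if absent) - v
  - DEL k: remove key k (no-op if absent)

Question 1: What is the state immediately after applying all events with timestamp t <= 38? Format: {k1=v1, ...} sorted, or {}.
Answer: {p=18, r=-1}

Derivation:
Apply events with t <= 38 (7 events):
  after event 1 (t=7: SET p = 36): {p=36}
  after event 2 (t=10: INC r by 7): {p=36, r=7}
  after event 3 (t=12: DEL r): {p=36}
  after event 4 (t=15: DEC r by 12): {p=36, r=-12}
  after event 5 (t=20: INC r by 1): {p=36, r=-11}
  after event 6 (t=27: INC r by 10): {p=36, r=-1}
  after event 7 (t=33: SET p = 18): {p=18, r=-1}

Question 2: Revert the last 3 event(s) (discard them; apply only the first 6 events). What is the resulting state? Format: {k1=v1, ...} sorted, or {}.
Keep first 6 events (discard last 3):
  after event 1 (t=7: SET p = 36): {p=36}
  after event 2 (t=10: INC r by 7): {p=36, r=7}
  after event 3 (t=12: DEL r): {p=36}
  after event 4 (t=15: DEC r by 12): {p=36, r=-12}
  after event 5 (t=20: INC r by 1): {p=36, r=-11}
  after event 6 (t=27: INC r by 10): {p=36, r=-1}

Answer: {p=36, r=-1}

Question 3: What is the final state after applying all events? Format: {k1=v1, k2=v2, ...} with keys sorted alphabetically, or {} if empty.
  after event 1 (t=7: SET p = 36): {p=36}
  after event 2 (t=10: INC r by 7): {p=36, r=7}
  after event 3 (t=12: DEL r): {p=36}
  after event 4 (t=15: DEC r by 12): {p=36, r=-12}
  after event 5 (t=20: INC r by 1): {p=36, r=-11}
  after event 6 (t=27: INC r by 10): {p=36, r=-1}
  after event 7 (t=33: SET p = 18): {p=18, r=-1}
  after event 8 (t=42: DEC r by 7): {p=18, r=-8}
  after event 9 (t=51: DEC q by 11): {p=18, q=-11, r=-8}

Answer: {p=18, q=-11, r=-8}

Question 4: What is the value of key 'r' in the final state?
Answer: -8

Derivation:
Track key 'r' through all 9 events:
  event 1 (t=7: SET p = 36): r unchanged
  event 2 (t=10: INC r by 7): r (absent) -> 7
  event 3 (t=12: DEL r): r 7 -> (absent)
  event 4 (t=15: DEC r by 12): r (absent) -> -12
  event 5 (t=20: INC r by 1): r -12 -> -11
  event 6 (t=27: INC r by 10): r -11 -> -1
  event 7 (t=33: SET p = 18): r unchanged
  event 8 (t=42: DEC r by 7): r -1 -> -8
  event 9 (t=51: DEC q by 11): r unchanged
Final: r = -8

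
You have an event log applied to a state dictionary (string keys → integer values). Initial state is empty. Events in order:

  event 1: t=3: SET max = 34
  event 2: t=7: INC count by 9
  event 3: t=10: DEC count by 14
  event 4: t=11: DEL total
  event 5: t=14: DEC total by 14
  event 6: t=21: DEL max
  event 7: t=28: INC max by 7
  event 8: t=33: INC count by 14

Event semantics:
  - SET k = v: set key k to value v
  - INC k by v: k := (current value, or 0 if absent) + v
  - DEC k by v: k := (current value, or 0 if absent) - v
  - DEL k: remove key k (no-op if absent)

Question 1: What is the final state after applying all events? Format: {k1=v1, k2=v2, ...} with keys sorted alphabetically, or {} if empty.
Answer: {count=9, max=7, total=-14}

Derivation:
  after event 1 (t=3: SET max = 34): {max=34}
  after event 2 (t=7: INC count by 9): {count=9, max=34}
  after event 3 (t=10: DEC count by 14): {count=-5, max=34}
  after event 4 (t=11: DEL total): {count=-5, max=34}
  after event 5 (t=14: DEC total by 14): {count=-5, max=34, total=-14}
  after event 6 (t=21: DEL max): {count=-5, total=-14}
  after event 7 (t=28: INC max by 7): {count=-5, max=7, total=-14}
  after event 8 (t=33: INC count by 14): {count=9, max=7, total=-14}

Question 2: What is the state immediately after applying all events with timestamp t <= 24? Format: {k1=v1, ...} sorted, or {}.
Apply events with t <= 24 (6 events):
  after event 1 (t=3: SET max = 34): {max=34}
  after event 2 (t=7: INC count by 9): {count=9, max=34}
  after event 3 (t=10: DEC count by 14): {count=-5, max=34}
  after event 4 (t=11: DEL total): {count=-5, max=34}
  after event 5 (t=14: DEC total by 14): {count=-5, max=34, total=-14}
  after event 6 (t=21: DEL max): {count=-5, total=-14}

Answer: {count=-5, total=-14}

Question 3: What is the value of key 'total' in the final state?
Answer: -14

Derivation:
Track key 'total' through all 8 events:
  event 1 (t=3: SET max = 34): total unchanged
  event 2 (t=7: INC count by 9): total unchanged
  event 3 (t=10: DEC count by 14): total unchanged
  event 4 (t=11: DEL total): total (absent) -> (absent)
  event 5 (t=14: DEC total by 14): total (absent) -> -14
  event 6 (t=21: DEL max): total unchanged
  event 7 (t=28: INC max by 7): total unchanged
  event 8 (t=33: INC count by 14): total unchanged
Final: total = -14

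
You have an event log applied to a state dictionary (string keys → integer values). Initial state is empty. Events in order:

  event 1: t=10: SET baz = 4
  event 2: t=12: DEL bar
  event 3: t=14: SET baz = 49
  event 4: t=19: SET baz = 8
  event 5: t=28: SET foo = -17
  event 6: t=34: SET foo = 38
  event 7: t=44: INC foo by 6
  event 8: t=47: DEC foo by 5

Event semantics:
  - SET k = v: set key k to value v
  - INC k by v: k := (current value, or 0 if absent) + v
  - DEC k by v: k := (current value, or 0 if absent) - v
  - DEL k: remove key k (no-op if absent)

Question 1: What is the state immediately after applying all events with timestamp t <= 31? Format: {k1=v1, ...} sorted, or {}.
Apply events with t <= 31 (5 events):
  after event 1 (t=10: SET baz = 4): {baz=4}
  after event 2 (t=12: DEL bar): {baz=4}
  after event 3 (t=14: SET baz = 49): {baz=49}
  after event 4 (t=19: SET baz = 8): {baz=8}
  after event 5 (t=28: SET foo = -17): {baz=8, foo=-17}

Answer: {baz=8, foo=-17}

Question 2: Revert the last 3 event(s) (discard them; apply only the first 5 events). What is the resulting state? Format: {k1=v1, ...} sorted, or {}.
Answer: {baz=8, foo=-17}

Derivation:
Keep first 5 events (discard last 3):
  after event 1 (t=10: SET baz = 4): {baz=4}
  after event 2 (t=12: DEL bar): {baz=4}
  after event 3 (t=14: SET baz = 49): {baz=49}
  after event 4 (t=19: SET baz = 8): {baz=8}
  after event 5 (t=28: SET foo = -17): {baz=8, foo=-17}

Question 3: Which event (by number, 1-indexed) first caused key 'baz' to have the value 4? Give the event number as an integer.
Answer: 1

Derivation:
Looking for first event where baz becomes 4:
  event 1: baz (absent) -> 4  <-- first match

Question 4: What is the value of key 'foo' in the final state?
Answer: 39

Derivation:
Track key 'foo' through all 8 events:
  event 1 (t=10: SET baz = 4): foo unchanged
  event 2 (t=12: DEL bar): foo unchanged
  event 3 (t=14: SET baz = 49): foo unchanged
  event 4 (t=19: SET baz = 8): foo unchanged
  event 5 (t=28: SET foo = -17): foo (absent) -> -17
  event 6 (t=34: SET foo = 38): foo -17 -> 38
  event 7 (t=44: INC foo by 6): foo 38 -> 44
  event 8 (t=47: DEC foo by 5): foo 44 -> 39
Final: foo = 39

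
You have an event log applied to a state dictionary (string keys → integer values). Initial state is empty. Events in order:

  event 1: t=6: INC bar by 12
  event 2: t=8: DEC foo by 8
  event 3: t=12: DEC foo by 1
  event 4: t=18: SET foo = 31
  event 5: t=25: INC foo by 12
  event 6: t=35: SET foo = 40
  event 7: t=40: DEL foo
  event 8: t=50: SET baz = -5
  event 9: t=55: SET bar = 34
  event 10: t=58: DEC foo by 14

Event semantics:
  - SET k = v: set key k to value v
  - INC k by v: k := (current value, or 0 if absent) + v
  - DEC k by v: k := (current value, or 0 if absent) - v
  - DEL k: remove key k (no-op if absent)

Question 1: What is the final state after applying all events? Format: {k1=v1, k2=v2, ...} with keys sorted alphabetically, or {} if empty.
Answer: {bar=34, baz=-5, foo=-14}

Derivation:
  after event 1 (t=6: INC bar by 12): {bar=12}
  after event 2 (t=8: DEC foo by 8): {bar=12, foo=-8}
  after event 3 (t=12: DEC foo by 1): {bar=12, foo=-9}
  after event 4 (t=18: SET foo = 31): {bar=12, foo=31}
  after event 5 (t=25: INC foo by 12): {bar=12, foo=43}
  after event 6 (t=35: SET foo = 40): {bar=12, foo=40}
  after event 7 (t=40: DEL foo): {bar=12}
  after event 8 (t=50: SET baz = -5): {bar=12, baz=-5}
  after event 9 (t=55: SET bar = 34): {bar=34, baz=-5}
  after event 10 (t=58: DEC foo by 14): {bar=34, baz=-5, foo=-14}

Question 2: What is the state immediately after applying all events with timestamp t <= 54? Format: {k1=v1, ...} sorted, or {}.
Answer: {bar=12, baz=-5}

Derivation:
Apply events with t <= 54 (8 events):
  after event 1 (t=6: INC bar by 12): {bar=12}
  after event 2 (t=8: DEC foo by 8): {bar=12, foo=-8}
  after event 3 (t=12: DEC foo by 1): {bar=12, foo=-9}
  after event 4 (t=18: SET foo = 31): {bar=12, foo=31}
  after event 5 (t=25: INC foo by 12): {bar=12, foo=43}
  after event 6 (t=35: SET foo = 40): {bar=12, foo=40}
  after event 7 (t=40: DEL foo): {bar=12}
  after event 8 (t=50: SET baz = -5): {bar=12, baz=-5}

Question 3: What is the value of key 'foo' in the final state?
Answer: -14

Derivation:
Track key 'foo' through all 10 events:
  event 1 (t=6: INC bar by 12): foo unchanged
  event 2 (t=8: DEC foo by 8): foo (absent) -> -8
  event 3 (t=12: DEC foo by 1): foo -8 -> -9
  event 4 (t=18: SET foo = 31): foo -9 -> 31
  event 5 (t=25: INC foo by 12): foo 31 -> 43
  event 6 (t=35: SET foo = 40): foo 43 -> 40
  event 7 (t=40: DEL foo): foo 40 -> (absent)
  event 8 (t=50: SET baz = -5): foo unchanged
  event 9 (t=55: SET bar = 34): foo unchanged
  event 10 (t=58: DEC foo by 14): foo (absent) -> -14
Final: foo = -14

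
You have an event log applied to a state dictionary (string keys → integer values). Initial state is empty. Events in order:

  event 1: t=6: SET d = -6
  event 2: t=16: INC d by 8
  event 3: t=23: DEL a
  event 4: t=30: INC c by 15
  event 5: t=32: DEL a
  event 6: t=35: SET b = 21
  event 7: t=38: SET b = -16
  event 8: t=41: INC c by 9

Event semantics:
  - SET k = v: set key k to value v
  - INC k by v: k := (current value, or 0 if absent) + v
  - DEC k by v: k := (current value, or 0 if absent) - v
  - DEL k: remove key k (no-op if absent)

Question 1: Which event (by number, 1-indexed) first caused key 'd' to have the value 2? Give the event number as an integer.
Answer: 2

Derivation:
Looking for first event where d becomes 2:
  event 1: d = -6
  event 2: d -6 -> 2  <-- first match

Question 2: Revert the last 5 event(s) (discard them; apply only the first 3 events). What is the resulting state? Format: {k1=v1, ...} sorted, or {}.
Answer: {d=2}

Derivation:
Keep first 3 events (discard last 5):
  after event 1 (t=6: SET d = -6): {d=-6}
  after event 2 (t=16: INC d by 8): {d=2}
  after event 3 (t=23: DEL a): {d=2}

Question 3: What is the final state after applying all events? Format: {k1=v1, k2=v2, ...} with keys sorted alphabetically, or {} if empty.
Answer: {b=-16, c=24, d=2}

Derivation:
  after event 1 (t=6: SET d = -6): {d=-6}
  after event 2 (t=16: INC d by 8): {d=2}
  after event 3 (t=23: DEL a): {d=2}
  after event 4 (t=30: INC c by 15): {c=15, d=2}
  after event 5 (t=32: DEL a): {c=15, d=2}
  after event 6 (t=35: SET b = 21): {b=21, c=15, d=2}
  after event 7 (t=38: SET b = -16): {b=-16, c=15, d=2}
  after event 8 (t=41: INC c by 9): {b=-16, c=24, d=2}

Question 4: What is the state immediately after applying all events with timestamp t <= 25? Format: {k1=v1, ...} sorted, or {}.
Apply events with t <= 25 (3 events):
  after event 1 (t=6: SET d = -6): {d=-6}
  after event 2 (t=16: INC d by 8): {d=2}
  after event 3 (t=23: DEL a): {d=2}

Answer: {d=2}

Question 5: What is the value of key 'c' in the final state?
Answer: 24

Derivation:
Track key 'c' through all 8 events:
  event 1 (t=6: SET d = -6): c unchanged
  event 2 (t=16: INC d by 8): c unchanged
  event 3 (t=23: DEL a): c unchanged
  event 4 (t=30: INC c by 15): c (absent) -> 15
  event 5 (t=32: DEL a): c unchanged
  event 6 (t=35: SET b = 21): c unchanged
  event 7 (t=38: SET b = -16): c unchanged
  event 8 (t=41: INC c by 9): c 15 -> 24
Final: c = 24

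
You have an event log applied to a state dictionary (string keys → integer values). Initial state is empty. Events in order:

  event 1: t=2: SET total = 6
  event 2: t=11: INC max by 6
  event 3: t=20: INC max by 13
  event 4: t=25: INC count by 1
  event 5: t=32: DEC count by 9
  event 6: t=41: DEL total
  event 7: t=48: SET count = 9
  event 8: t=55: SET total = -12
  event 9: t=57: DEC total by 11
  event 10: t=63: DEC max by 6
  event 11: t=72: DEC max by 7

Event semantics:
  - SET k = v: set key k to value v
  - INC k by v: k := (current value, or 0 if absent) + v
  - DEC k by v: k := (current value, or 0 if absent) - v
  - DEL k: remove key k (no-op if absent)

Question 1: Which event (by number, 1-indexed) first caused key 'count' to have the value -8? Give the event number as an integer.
Answer: 5

Derivation:
Looking for first event where count becomes -8:
  event 4: count = 1
  event 5: count 1 -> -8  <-- first match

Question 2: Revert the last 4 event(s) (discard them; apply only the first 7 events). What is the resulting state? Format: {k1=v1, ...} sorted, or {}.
Keep first 7 events (discard last 4):
  after event 1 (t=2: SET total = 6): {total=6}
  after event 2 (t=11: INC max by 6): {max=6, total=6}
  after event 3 (t=20: INC max by 13): {max=19, total=6}
  after event 4 (t=25: INC count by 1): {count=1, max=19, total=6}
  after event 5 (t=32: DEC count by 9): {count=-8, max=19, total=6}
  after event 6 (t=41: DEL total): {count=-8, max=19}
  after event 7 (t=48: SET count = 9): {count=9, max=19}

Answer: {count=9, max=19}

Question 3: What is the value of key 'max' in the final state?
Answer: 6

Derivation:
Track key 'max' through all 11 events:
  event 1 (t=2: SET total = 6): max unchanged
  event 2 (t=11: INC max by 6): max (absent) -> 6
  event 3 (t=20: INC max by 13): max 6 -> 19
  event 4 (t=25: INC count by 1): max unchanged
  event 5 (t=32: DEC count by 9): max unchanged
  event 6 (t=41: DEL total): max unchanged
  event 7 (t=48: SET count = 9): max unchanged
  event 8 (t=55: SET total = -12): max unchanged
  event 9 (t=57: DEC total by 11): max unchanged
  event 10 (t=63: DEC max by 6): max 19 -> 13
  event 11 (t=72: DEC max by 7): max 13 -> 6
Final: max = 6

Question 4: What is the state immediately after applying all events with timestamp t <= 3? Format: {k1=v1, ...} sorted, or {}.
Apply events with t <= 3 (1 events):
  after event 1 (t=2: SET total = 6): {total=6}

Answer: {total=6}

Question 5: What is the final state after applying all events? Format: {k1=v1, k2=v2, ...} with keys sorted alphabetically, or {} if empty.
  after event 1 (t=2: SET total = 6): {total=6}
  after event 2 (t=11: INC max by 6): {max=6, total=6}
  after event 3 (t=20: INC max by 13): {max=19, total=6}
  after event 4 (t=25: INC count by 1): {count=1, max=19, total=6}
  after event 5 (t=32: DEC count by 9): {count=-8, max=19, total=6}
  after event 6 (t=41: DEL total): {count=-8, max=19}
  after event 7 (t=48: SET count = 9): {count=9, max=19}
  after event 8 (t=55: SET total = -12): {count=9, max=19, total=-12}
  after event 9 (t=57: DEC total by 11): {count=9, max=19, total=-23}
  after event 10 (t=63: DEC max by 6): {count=9, max=13, total=-23}
  after event 11 (t=72: DEC max by 7): {count=9, max=6, total=-23}

Answer: {count=9, max=6, total=-23}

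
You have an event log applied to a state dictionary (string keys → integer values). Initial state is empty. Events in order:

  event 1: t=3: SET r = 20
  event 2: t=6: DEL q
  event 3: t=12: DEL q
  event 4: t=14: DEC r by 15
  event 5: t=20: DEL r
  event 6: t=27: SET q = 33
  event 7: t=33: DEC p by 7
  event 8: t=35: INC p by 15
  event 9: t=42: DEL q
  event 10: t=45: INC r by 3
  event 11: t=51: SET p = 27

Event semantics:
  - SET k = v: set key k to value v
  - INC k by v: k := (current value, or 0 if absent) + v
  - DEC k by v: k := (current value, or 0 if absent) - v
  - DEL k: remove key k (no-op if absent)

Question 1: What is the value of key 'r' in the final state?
Track key 'r' through all 11 events:
  event 1 (t=3: SET r = 20): r (absent) -> 20
  event 2 (t=6: DEL q): r unchanged
  event 3 (t=12: DEL q): r unchanged
  event 4 (t=14: DEC r by 15): r 20 -> 5
  event 5 (t=20: DEL r): r 5 -> (absent)
  event 6 (t=27: SET q = 33): r unchanged
  event 7 (t=33: DEC p by 7): r unchanged
  event 8 (t=35: INC p by 15): r unchanged
  event 9 (t=42: DEL q): r unchanged
  event 10 (t=45: INC r by 3): r (absent) -> 3
  event 11 (t=51: SET p = 27): r unchanged
Final: r = 3

Answer: 3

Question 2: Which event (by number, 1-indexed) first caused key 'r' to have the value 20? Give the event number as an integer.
Looking for first event where r becomes 20:
  event 1: r (absent) -> 20  <-- first match

Answer: 1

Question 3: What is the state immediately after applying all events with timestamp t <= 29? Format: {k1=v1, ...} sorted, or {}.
Apply events with t <= 29 (6 events):
  after event 1 (t=3: SET r = 20): {r=20}
  after event 2 (t=6: DEL q): {r=20}
  after event 3 (t=12: DEL q): {r=20}
  after event 4 (t=14: DEC r by 15): {r=5}
  after event 5 (t=20: DEL r): {}
  after event 6 (t=27: SET q = 33): {q=33}

Answer: {q=33}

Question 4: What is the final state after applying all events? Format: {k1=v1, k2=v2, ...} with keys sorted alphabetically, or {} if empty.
Answer: {p=27, r=3}

Derivation:
  after event 1 (t=3: SET r = 20): {r=20}
  after event 2 (t=6: DEL q): {r=20}
  after event 3 (t=12: DEL q): {r=20}
  after event 4 (t=14: DEC r by 15): {r=5}
  after event 5 (t=20: DEL r): {}
  after event 6 (t=27: SET q = 33): {q=33}
  after event 7 (t=33: DEC p by 7): {p=-7, q=33}
  after event 8 (t=35: INC p by 15): {p=8, q=33}
  after event 9 (t=42: DEL q): {p=8}
  after event 10 (t=45: INC r by 3): {p=8, r=3}
  after event 11 (t=51: SET p = 27): {p=27, r=3}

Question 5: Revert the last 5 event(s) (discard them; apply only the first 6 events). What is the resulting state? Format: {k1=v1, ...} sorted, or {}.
Keep first 6 events (discard last 5):
  after event 1 (t=3: SET r = 20): {r=20}
  after event 2 (t=6: DEL q): {r=20}
  after event 3 (t=12: DEL q): {r=20}
  after event 4 (t=14: DEC r by 15): {r=5}
  after event 5 (t=20: DEL r): {}
  after event 6 (t=27: SET q = 33): {q=33}

Answer: {q=33}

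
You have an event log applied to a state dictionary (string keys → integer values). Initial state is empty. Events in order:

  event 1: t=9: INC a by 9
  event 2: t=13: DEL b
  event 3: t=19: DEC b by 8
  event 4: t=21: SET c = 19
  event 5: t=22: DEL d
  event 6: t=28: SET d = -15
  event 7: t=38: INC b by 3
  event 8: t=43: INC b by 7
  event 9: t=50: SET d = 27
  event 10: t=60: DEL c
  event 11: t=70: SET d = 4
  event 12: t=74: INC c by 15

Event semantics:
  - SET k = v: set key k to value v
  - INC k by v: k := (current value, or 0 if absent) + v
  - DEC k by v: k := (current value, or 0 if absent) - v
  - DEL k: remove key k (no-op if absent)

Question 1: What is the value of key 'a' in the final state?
Answer: 9

Derivation:
Track key 'a' through all 12 events:
  event 1 (t=9: INC a by 9): a (absent) -> 9
  event 2 (t=13: DEL b): a unchanged
  event 3 (t=19: DEC b by 8): a unchanged
  event 4 (t=21: SET c = 19): a unchanged
  event 5 (t=22: DEL d): a unchanged
  event 6 (t=28: SET d = -15): a unchanged
  event 7 (t=38: INC b by 3): a unchanged
  event 8 (t=43: INC b by 7): a unchanged
  event 9 (t=50: SET d = 27): a unchanged
  event 10 (t=60: DEL c): a unchanged
  event 11 (t=70: SET d = 4): a unchanged
  event 12 (t=74: INC c by 15): a unchanged
Final: a = 9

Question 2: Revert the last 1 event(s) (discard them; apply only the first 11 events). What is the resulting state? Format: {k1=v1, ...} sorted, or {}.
Answer: {a=9, b=2, d=4}

Derivation:
Keep first 11 events (discard last 1):
  after event 1 (t=9: INC a by 9): {a=9}
  after event 2 (t=13: DEL b): {a=9}
  after event 3 (t=19: DEC b by 8): {a=9, b=-8}
  after event 4 (t=21: SET c = 19): {a=9, b=-8, c=19}
  after event 5 (t=22: DEL d): {a=9, b=-8, c=19}
  after event 6 (t=28: SET d = -15): {a=9, b=-8, c=19, d=-15}
  after event 7 (t=38: INC b by 3): {a=9, b=-5, c=19, d=-15}
  after event 8 (t=43: INC b by 7): {a=9, b=2, c=19, d=-15}
  after event 9 (t=50: SET d = 27): {a=9, b=2, c=19, d=27}
  after event 10 (t=60: DEL c): {a=9, b=2, d=27}
  after event 11 (t=70: SET d = 4): {a=9, b=2, d=4}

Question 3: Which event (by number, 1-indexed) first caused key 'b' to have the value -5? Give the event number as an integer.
Answer: 7

Derivation:
Looking for first event where b becomes -5:
  event 3: b = -8
  event 4: b = -8
  event 5: b = -8
  event 6: b = -8
  event 7: b -8 -> -5  <-- first match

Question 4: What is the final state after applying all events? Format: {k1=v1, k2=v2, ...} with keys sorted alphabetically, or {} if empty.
Answer: {a=9, b=2, c=15, d=4}

Derivation:
  after event 1 (t=9: INC a by 9): {a=9}
  after event 2 (t=13: DEL b): {a=9}
  after event 3 (t=19: DEC b by 8): {a=9, b=-8}
  after event 4 (t=21: SET c = 19): {a=9, b=-8, c=19}
  after event 5 (t=22: DEL d): {a=9, b=-8, c=19}
  after event 6 (t=28: SET d = -15): {a=9, b=-8, c=19, d=-15}
  after event 7 (t=38: INC b by 3): {a=9, b=-5, c=19, d=-15}
  after event 8 (t=43: INC b by 7): {a=9, b=2, c=19, d=-15}
  after event 9 (t=50: SET d = 27): {a=9, b=2, c=19, d=27}
  after event 10 (t=60: DEL c): {a=9, b=2, d=27}
  after event 11 (t=70: SET d = 4): {a=9, b=2, d=4}
  after event 12 (t=74: INC c by 15): {a=9, b=2, c=15, d=4}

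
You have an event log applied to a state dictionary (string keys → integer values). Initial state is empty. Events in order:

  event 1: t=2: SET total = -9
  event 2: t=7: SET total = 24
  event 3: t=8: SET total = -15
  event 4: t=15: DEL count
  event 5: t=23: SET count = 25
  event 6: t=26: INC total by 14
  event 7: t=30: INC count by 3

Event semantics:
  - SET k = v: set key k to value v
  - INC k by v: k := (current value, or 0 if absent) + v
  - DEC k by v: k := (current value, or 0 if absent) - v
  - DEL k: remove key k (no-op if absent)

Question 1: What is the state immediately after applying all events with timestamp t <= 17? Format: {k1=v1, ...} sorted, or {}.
Apply events with t <= 17 (4 events):
  after event 1 (t=2: SET total = -9): {total=-9}
  after event 2 (t=7: SET total = 24): {total=24}
  after event 3 (t=8: SET total = -15): {total=-15}
  after event 4 (t=15: DEL count): {total=-15}

Answer: {total=-15}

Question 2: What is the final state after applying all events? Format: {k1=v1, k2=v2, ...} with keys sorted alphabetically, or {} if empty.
  after event 1 (t=2: SET total = -9): {total=-9}
  after event 2 (t=7: SET total = 24): {total=24}
  after event 3 (t=8: SET total = -15): {total=-15}
  after event 4 (t=15: DEL count): {total=-15}
  after event 5 (t=23: SET count = 25): {count=25, total=-15}
  after event 6 (t=26: INC total by 14): {count=25, total=-1}
  after event 7 (t=30: INC count by 3): {count=28, total=-1}

Answer: {count=28, total=-1}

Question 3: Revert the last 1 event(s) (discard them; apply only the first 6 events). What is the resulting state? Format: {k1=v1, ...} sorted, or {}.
Keep first 6 events (discard last 1):
  after event 1 (t=2: SET total = -9): {total=-9}
  after event 2 (t=7: SET total = 24): {total=24}
  after event 3 (t=8: SET total = -15): {total=-15}
  after event 4 (t=15: DEL count): {total=-15}
  after event 5 (t=23: SET count = 25): {count=25, total=-15}
  after event 6 (t=26: INC total by 14): {count=25, total=-1}

Answer: {count=25, total=-1}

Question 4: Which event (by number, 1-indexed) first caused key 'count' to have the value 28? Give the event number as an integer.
Looking for first event where count becomes 28:
  event 5: count = 25
  event 6: count = 25
  event 7: count 25 -> 28  <-- first match

Answer: 7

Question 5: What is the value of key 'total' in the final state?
Track key 'total' through all 7 events:
  event 1 (t=2: SET total = -9): total (absent) -> -9
  event 2 (t=7: SET total = 24): total -9 -> 24
  event 3 (t=8: SET total = -15): total 24 -> -15
  event 4 (t=15: DEL count): total unchanged
  event 5 (t=23: SET count = 25): total unchanged
  event 6 (t=26: INC total by 14): total -15 -> -1
  event 7 (t=30: INC count by 3): total unchanged
Final: total = -1

Answer: -1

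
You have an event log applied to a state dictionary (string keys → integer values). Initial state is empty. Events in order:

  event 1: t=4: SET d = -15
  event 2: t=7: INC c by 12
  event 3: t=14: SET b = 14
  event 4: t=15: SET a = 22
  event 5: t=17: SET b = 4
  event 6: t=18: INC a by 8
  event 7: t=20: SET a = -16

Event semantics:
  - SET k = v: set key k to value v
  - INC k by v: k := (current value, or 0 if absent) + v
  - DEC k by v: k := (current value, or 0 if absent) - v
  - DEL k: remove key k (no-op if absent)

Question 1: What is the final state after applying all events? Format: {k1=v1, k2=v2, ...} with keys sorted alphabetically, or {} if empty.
Answer: {a=-16, b=4, c=12, d=-15}

Derivation:
  after event 1 (t=4: SET d = -15): {d=-15}
  after event 2 (t=7: INC c by 12): {c=12, d=-15}
  after event 3 (t=14: SET b = 14): {b=14, c=12, d=-15}
  after event 4 (t=15: SET a = 22): {a=22, b=14, c=12, d=-15}
  after event 5 (t=17: SET b = 4): {a=22, b=4, c=12, d=-15}
  after event 6 (t=18: INC a by 8): {a=30, b=4, c=12, d=-15}
  after event 7 (t=20: SET a = -16): {a=-16, b=4, c=12, d=-15}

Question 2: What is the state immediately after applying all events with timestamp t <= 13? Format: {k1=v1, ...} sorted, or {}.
Apply events with t <= 13 (2 events):
  after event 1 (t=4: SET d = -15): {d=-15}
  after event 2 (t=7: INC c by 12): {c=12, d=-15}

Answer: {c=12, d=-15}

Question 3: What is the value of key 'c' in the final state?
Track key 'c' through all 7 events:
  event 1 (t=4: SET d = -15): c unchanged
  event 2 (t=7: INC c by 12): c (absent) -> 12
  event 3 (t=14: SET b = 14): c unchanged
  event 4 (t=15: SET a = 22): c unchanged
  event 5 (t=17: SET b = 4): c unchanged
  event 6 (t=18: INC a by 8): c unchanged
  event 7 (t=20: SET a = -16): c unchanged
Final: c = 12

Answer: 12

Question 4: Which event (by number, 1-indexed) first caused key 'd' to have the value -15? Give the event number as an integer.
Looking for first event where d becomes -15:
  event 1: d (absent) -> -15  <-- first match

Answer: 1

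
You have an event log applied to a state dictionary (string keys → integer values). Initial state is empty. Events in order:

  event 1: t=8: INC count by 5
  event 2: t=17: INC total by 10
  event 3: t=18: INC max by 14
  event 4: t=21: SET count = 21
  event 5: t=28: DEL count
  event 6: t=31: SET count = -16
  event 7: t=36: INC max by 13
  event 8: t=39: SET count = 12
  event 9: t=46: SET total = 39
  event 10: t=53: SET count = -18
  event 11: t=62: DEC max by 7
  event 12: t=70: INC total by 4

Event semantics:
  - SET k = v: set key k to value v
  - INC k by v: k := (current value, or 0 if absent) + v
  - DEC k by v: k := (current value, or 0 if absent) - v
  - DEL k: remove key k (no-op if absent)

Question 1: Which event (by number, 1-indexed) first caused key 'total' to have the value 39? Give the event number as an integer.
Answer: 9

Derivation:
Looking for first event where total becomes 39:
  event 2: total = 10
  event 3: total = 10
  event 4: total = 10
  event 5: total = 10
  event 6: total = 10
  event 7: total = 10
  event 8: total = 10
  event 9: total 10 -> 39  <-- first match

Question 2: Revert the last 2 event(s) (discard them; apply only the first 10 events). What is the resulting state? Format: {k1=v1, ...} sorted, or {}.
Keep first 10 events (discard last 2):
  after event 1 (t=8: INC count by 5): {count=5}
  after event 2 (t=17: INC total by 10): {count=5, total=10}
  after event 3 (t=18: INC max by 14): {count=5, max=14, total=10}
  after event 4 (t=21: SET count = 21): {count=21, max=14, total=10}
  after event 5 (t=28: DEL count): {max=14, total=10}
  after event 6 (t=31: SET count = -16): {count=-16, max=14, total=10}
  after event 7 (t=36: INC max by 13): {count=-16, max=27, total=10}
  after event 8 (t=39: SET count = 12): {count=12, max=27, total=10}
  after event 9 (t=46: SET total = 39): {count=12, max=27, total=39}
  after event 10 (t=53: SET count = -18): {count=-18, max=27, total=39}

Answer: {count=-18, max=27, total=39}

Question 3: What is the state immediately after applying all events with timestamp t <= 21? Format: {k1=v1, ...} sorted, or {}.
Apply events with t <= 21 (4 events):
  after event 1 (t=8: INC count by 5): {count=5}
  after event 2 (t=17: INC total by 10): {count=5, total=10}
  after event 3 (t=18: INC max by 14): {count=5, max=14, total=10}
  after event 4 (t=21: SET count = 21): {count=21, max=14, total=10}

Answer: {count=21, max=14, total=10}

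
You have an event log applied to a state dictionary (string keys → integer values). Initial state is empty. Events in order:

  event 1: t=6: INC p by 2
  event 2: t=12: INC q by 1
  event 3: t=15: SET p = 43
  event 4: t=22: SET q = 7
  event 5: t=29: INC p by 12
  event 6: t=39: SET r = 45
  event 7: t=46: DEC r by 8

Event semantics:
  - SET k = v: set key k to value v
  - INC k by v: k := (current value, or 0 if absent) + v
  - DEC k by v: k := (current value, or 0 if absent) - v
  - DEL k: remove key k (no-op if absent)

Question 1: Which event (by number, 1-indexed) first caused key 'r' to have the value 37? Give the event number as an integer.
Answer: 7

Derivation:
Looking for first event where r becomes 37:
  event 6: r = 45
  event 7: r 45 -> 37  <-- first match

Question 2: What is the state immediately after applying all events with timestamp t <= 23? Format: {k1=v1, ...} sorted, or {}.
Answer: {p=43, q=7}

Derivation:
Apply events with t <= 23 (4 events):
  after event 1 (t=6: INC p by 2): {p=2}
  after event 2 (t=12: INC q by 1): {p=2, q=1}
  after event 3 (t=15: SET p = 43): {p=43, q=1}
  after event 4 (t=22: SET q = 7): {p=43, q=7}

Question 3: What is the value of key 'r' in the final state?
Track key 'r' through all 7 events:
  event 1 (t=6: INC p by 2): r unchanged
  event 2 (t=12: INC q by 1): r unchanged
  event 3 (t=15: SET p = 43): r unchanged
  event 4 (t=22: SET q = 7): r unchanged
  event 5 (t=29: INC p by 12): r unchanged
  event 6 (t=39: SET r = 45): r (absent) -> 45
  event 7 (t=46: DEC r by 8): r 45 -> 37
Final: r = 37

Answer: 37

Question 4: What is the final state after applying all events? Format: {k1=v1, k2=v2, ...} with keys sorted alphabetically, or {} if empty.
Answer: {p=55, q=7, r=37}

Derivation:
  after event 1 (t=6: INC p by 2): {p=2}
  after event 2 (t=12: INC q by 1): {p=2, q=1}
  after event 3 (t=15: SET p = 43): {p=43, q=1}
  after event 4 (t=22: SET q = 7): {p=43, q=7}
  after event 5 (t=29: INC p by 12): {p=55, q=7}
  after event 6 (t=39: SET r = 45): {p=55, q=7, r=45}
  after event 7 (t=46: DEC r by 8): {p=55, q=7, r=37}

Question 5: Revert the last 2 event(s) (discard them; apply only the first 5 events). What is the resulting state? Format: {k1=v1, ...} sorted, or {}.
Keep first 5 events (discard last 2):
  after event 1 (t=6: INC p by 2): {p=2}
  after event 2 (t=12: INC q by 1): {p=2, q=1}
  after event 3 (t=15: SET p = 43): {p=43, q=1}
  after event 4 (t=22: SET q = 7): {p=43, q=7}
  after event 5 (t=29: INC p by 12): {p=55, q=7}

Answer: {p=55, q=7}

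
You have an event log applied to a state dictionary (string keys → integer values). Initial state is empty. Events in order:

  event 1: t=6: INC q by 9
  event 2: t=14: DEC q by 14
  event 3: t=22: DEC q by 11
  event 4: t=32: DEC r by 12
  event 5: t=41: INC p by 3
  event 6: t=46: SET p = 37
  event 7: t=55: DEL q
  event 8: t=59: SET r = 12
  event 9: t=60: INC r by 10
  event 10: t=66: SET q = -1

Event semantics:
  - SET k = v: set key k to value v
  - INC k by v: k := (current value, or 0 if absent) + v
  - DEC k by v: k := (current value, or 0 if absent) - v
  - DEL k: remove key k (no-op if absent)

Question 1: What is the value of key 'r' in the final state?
Track key 'r' through all 10 events:
  event 1 (t=6: INC q by 9): r unchanged
  event 2 (t=14: DEC q by 14): r unchanged
  event 3 (t=22: DEC q by 11): r unchanged
  event 4 (t=32: DEC r by 12): r (absent) -> -12
  event 5 (t=41: INC p by 3): r unchanged
  event 6 (t=46: SET p = 37): r unchanged
  event 7 (t=55: DEL q): r unchanged
  event 8 (t=59: SET r = 12): r -12 -> 12
  event 9 (t=60: INC r by 10): r 12 -> 22
  event 10 (t=66: SET q = -1): r unchanged
Final: r = 22

Answer: 22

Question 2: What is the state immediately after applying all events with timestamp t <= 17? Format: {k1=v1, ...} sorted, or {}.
Apply events with t <= 17 (2 events):
  after event 1 (t=6: INC q by 9): {q=9}
  after event 2 (t=14: DEC q by 14): {q=-5}

Answer: {q=-5}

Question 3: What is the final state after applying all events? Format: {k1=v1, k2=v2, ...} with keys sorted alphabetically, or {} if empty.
  after event 1 (t=6: INC q by 9): {q=9}
  after event 2 (t=14: DEC q by 14): {q=-5}
  after event 3 (t=22: DEC q by 11): {q=-16}
  after event 4 (t=32: DEC r by 12): {q=-16, r=-12}
  after event 5 (t=41: INC p by 3): {p=3, q=-16, r=-12}
  after event 6 (t=46: SET p = 37): {p=37, q=-16, r=-12}
  after event 7 (t=55: DEL q): {p=37, r=-12}
  after event 8 (t=59: SET r = 12): {p=37, r=12}
  after event 9 (t=60: INC r by 10): {p=37, r=22}
  after event 10 (t=66: SET q = -1): {p=37, q=-1, r=22}

Answer: {p=37, q=-1, r=22}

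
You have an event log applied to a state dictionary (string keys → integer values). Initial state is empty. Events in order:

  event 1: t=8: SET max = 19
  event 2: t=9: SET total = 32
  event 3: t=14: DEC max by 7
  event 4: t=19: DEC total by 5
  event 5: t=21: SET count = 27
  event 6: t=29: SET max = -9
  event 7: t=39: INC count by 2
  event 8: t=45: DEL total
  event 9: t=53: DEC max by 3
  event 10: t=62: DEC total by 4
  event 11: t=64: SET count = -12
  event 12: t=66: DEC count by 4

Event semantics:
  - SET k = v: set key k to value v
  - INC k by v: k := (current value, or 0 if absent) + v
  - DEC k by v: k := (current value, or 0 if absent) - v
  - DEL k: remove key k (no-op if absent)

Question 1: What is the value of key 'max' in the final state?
Answer: -12

Derivation:
Track key 'max' through all 12 events:
  event 1 (t=8: SET max = 19): max (absent) -> 19
  event 2 (t=9: SET total = 32): max unchanged
  event 3 (t=14: DEC max by 7): max 19 -> 12
  event 4 (t=19: DEC total by 5): max unchanged
  event 5 (t=21: SET count = 27): max unchanged
  event 6 (t=29: SET max = -9): max 12 -> -9
  event 7 (t=39: INC count by 2): max unchanged
  event 8 (t=45: DEL total): max unchanged
  event 9 (t=53: DEC max by 3): max -9 -> -12
  event 10 (t=62: DEC total by 4): max unchanged
  event 11 (t=64: SET count = -12): max unchanged
  event 12 (t=66: DEC count by 4): max unchanged
Final: max = -12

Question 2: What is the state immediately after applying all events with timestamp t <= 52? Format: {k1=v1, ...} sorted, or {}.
Apply events with t <= 52 (8 events):
  after event 1 (t=8: SET max = 19): {max=19}
  after event 2 (t=9: SET total = 32): {max=19, total=32}
  after event 3 (t=14: DEC max by 7): {max=12, total=32}
  after event 4 (t=19: DEC total by 5): {max=12, total=27}
  after event 5 (t=21: SET count = 27): {count=27, max=12, total=27}
  after event 6 (t=29: SET max = -9): {count=27, max=-9, total=27}
  after event 7 (t=39: INC count by 2): {count=29, max=-9, total=27}
  after event 8 (t=45: DEL total): {count=29, max=-9}

Answer: {count=29, max=-9}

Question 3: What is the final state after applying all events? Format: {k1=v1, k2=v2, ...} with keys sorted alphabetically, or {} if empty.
  after event 1 (t=8: SET max = 19): {max=19}
  after event 2 (t=9: SET total = 32): {max=19, total=32}
  after event 3 (t=14: DEC max by 7): {max=12, total=32}
  after event 4 (t=19: DEC total by 5): {max=12, total=27}
  after event 5 (t=21: SET count = 27): {count=27, max=12, total=27}
  after event 6 (t=29: SET max = -9): {count=27, max=-9, total=27}
  after event 7 (t=39: INC count by 2): {count=29, max=-9, total=27}
  after event 8 (t=45: DEL total): {count=29, max=-9}
  after event 9 (t=53: DEC max by 3): {count=29, max=-12}
  after event 10 (t=62: DEC total by 4): {count=29, max=-12, total=-4}
  after event 11 (t=64: SET count = -12): {count=-12, max=-12, total=-4}
  after event 12 (t=66: DEC count by 4): {count=-16, max=-12, total=-4}

Answer: {count=-16, max=-12, total=-4}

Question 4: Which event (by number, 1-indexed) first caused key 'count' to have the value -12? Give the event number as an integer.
Answer: 11

Derivation:
Looking for first event where count becomes -12:
  event 5: count = 27
  event 6: count = 27
  event 7: count = 29
  event 8: count = 29
  event 9: count = 29
  event 10: count = 29
  event 11: count 29 -> -12  <-- first match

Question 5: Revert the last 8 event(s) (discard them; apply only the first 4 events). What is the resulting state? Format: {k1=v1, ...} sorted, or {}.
Keep first 4 events (discard last 8):
  after event 1 (t=8: SET max = 19): {max=19}
  after event 2 (t=9: SET total = 32): {max=19, total=32}
  after event 3 (t=14: DEC max by 7): {max=12, total=32}
  after event 4 (t=19: DEC total by 5): {max=12, total=27}

Answer: {max=12, total=27}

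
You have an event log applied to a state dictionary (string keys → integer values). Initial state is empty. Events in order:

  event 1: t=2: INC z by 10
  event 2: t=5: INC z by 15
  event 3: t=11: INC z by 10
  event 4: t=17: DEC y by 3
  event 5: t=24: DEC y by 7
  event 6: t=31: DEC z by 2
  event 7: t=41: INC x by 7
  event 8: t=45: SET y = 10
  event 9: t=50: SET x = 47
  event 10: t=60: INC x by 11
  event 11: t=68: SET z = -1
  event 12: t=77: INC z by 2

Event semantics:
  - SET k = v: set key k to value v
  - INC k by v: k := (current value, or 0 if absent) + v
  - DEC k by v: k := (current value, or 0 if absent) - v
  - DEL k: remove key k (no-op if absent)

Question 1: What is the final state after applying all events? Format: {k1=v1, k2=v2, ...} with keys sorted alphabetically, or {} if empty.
Answer: {x=58, y=10, z=1}

Derivation:
  after event 1 (t=2: INC z by 10): {z=10}
  after event 2 (t=5: INC z by 15): {z=25}
  after event 3 (t=11: INC z by 10): {z=35}
  after event 4 (t=17: DEC y by 3): {y=-3, z=35}
  after event 5 (t=24: DEC y by 7): {y=-10, z=35}
  after event 6 (t=31: DEC z by 2): {y=-10, z=33}
  after event 7 (t=41: INC x by 7): {x=7, y=-10, z=33}
  after event 8 (t=45: SET y = 10): {x=7, y=10, z=33}
  after event 9 (t=50: SET x = 47): {x=47, y=10, z=33}
  after event 10 (t=60: INC x by 11): {x=58, y=10, z=33}
  after event 11 (t=68: SET z = -1): {x=58, y=10, z=-1}
  after event 12 (t=77: INC z by 2): {x=58, y=10, z=1}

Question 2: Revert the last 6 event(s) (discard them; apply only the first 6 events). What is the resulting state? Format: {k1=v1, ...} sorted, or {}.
Keep first 6 events (discard last 6):
  after event 1 (t=2: INC z by 10): {z=10}
  after event 2 (t=5: INC z by 15): {z=25}
  after event 3 (t=11: INC z by 10): {z=35}
  after event 4 (t=17: DEC y by 3): {y=-3, z=35}
  after event 5 (t=24: DEC y by 7): {y=-10, z=35}
  after event 6 (t=31: DEC z by 2): {y=-10, z=33}

Answer: {y=-10, z=33}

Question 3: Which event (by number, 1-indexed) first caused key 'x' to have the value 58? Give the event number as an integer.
Answer: 10

Derivation:
Looking for first event where x becomes 58:
  event 7: x = 7
  event 8: x = 7
  event 9: x = 47
  event 10: x 47 -> 58  <-- first match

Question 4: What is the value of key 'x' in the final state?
Track key 'x' through all 12 events:
  event 1 (t=2: INC z by 10): x unchanged
  event 2 (t=5: INC z by 15): x unchanged
  event 3 (t=11: INC z by 10): x unchanged
  event 4 (t=17: DEC y by 3): x unchanged
  event 5 (t=24: DEC y by 7): x unchanged
  event 6 (t=31: DEC z by 2): x unchanged
  event 7 (t=41: INC x by 7): x (absent) -> 7
  event 8 (t=45: SET y = 10): x unchanged
  event 9 (t=50: SET x = 47): x 7 -> 47
  event 10 (t=60: INC x by 11): x 47 -> 58
  event 11 (t=68: SET z = -1): x unchanged
  event 12 (t=77: INC z by 2): x unchanged
Final: x = 58

Answer: 58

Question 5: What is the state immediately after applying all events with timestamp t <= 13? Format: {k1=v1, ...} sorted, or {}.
Apply events with t <= 13 (3 events):
  after event 1 (t=2: INC z by 10): {z=10}
  after event 2 (t=5: INC z by 15): {z=25}
  after event 3 (t=11: INC z by 10): {z=35}

Answer: {z=35}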